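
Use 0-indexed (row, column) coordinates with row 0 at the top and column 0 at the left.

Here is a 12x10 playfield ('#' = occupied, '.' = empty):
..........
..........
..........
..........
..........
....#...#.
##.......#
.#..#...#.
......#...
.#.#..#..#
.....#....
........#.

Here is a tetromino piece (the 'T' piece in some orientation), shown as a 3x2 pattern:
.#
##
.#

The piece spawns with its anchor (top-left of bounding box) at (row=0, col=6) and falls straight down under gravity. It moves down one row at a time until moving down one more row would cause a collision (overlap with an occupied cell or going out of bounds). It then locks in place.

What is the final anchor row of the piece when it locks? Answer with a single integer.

Answer: 6

Derivation:
Spawn at (row=0, col=6). Try each row:
  row 0: fits
  row 1: fits
  row 2: fits
  row 3: fits
  row 4: fits
  row 5: fits
  row 6: fits
  row 7: blocked -> lock at row 6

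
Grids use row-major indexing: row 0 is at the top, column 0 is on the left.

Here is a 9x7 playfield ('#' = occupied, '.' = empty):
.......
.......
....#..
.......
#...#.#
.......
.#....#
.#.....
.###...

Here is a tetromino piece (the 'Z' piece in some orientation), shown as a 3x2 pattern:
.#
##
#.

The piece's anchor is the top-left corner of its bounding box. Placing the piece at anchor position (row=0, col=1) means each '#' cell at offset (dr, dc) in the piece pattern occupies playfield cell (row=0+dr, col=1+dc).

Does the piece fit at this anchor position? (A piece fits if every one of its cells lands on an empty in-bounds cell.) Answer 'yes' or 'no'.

Answer: yes

Derivation:
Check each piece cell at anchor (0, 1):
  offset (0,1) -> (0,2): empty -> OK
  offset (1,0) -> (1,1): empty -> OK
  offset (1,1) -> (1,2): empty -> OK
  offset (2,0) -> (2,1): empty -> OK
All cells valid: yes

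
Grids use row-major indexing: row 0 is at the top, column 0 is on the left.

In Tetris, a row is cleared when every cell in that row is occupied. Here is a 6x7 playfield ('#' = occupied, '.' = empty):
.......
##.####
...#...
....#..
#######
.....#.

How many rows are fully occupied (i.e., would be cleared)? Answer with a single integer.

Check each row:
  row 0: 7 empty cells -> not full
  row 1: 1 empty cell -> not full
  row 2: 6 empty cells -> not full
  row 3: 6 empty cells -> not full
  row 4: 0 empty cells -> FULL (clear)
  row 5: 6 empty cells -> not full
Total rows cleared: 1

Answer: 1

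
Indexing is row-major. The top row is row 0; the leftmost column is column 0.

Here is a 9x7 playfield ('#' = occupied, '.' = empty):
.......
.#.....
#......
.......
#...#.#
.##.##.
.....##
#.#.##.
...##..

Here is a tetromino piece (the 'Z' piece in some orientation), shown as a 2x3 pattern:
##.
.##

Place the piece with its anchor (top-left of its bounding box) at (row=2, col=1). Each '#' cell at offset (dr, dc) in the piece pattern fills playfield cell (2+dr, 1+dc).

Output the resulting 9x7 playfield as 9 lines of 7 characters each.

Answer: .......
.#.....
###....
..##...
#...#.#
.##.##.
.....##
#.#.##.
...##..

Derivation:
Fill (2+0,1+0) = (2,1)
Fill (2+0,1+1) = (2,2)
Fill (2+1,1+1) = (3,2)
Fill (2+1,1+2) = (3,3)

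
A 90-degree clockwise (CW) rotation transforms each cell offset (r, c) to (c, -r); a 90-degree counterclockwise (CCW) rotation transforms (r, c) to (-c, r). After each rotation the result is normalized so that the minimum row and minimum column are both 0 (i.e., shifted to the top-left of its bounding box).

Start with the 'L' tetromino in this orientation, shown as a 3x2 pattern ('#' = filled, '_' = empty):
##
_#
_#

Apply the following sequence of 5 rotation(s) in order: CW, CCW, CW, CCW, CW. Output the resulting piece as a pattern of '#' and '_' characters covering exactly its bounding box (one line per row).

Start:
##
_#
_#
After rotation 1 (CW):
__#
###
After rotation 2 (CCW):
##
_#
_#
After rotation 3 (CW):
__#
###
After rotation 4 (CCW):
##
_#
_#
After rotation 5 (CW):
__#
###

Answer: __#
###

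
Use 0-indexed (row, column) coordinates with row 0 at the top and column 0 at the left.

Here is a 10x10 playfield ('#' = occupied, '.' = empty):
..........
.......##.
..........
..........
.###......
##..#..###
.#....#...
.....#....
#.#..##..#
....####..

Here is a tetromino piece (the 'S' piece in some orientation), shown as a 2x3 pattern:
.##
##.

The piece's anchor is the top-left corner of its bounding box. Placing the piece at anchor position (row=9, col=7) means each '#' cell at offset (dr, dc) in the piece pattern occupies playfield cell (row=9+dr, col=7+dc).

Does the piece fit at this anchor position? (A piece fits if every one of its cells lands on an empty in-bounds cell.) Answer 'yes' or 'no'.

Answer: no

Derivation:
Check each piece cell at anchor (9, 7):
  offset (0,1) -> (9,8): empty -> OK
  offset (0,2) -> (9,9): empty -> OK
  offset (1,0) -> (10,7): out of bounds -> FAIL
  offset (1,1) -> (10,8): out of bounds -> FAIL
All cells valid: no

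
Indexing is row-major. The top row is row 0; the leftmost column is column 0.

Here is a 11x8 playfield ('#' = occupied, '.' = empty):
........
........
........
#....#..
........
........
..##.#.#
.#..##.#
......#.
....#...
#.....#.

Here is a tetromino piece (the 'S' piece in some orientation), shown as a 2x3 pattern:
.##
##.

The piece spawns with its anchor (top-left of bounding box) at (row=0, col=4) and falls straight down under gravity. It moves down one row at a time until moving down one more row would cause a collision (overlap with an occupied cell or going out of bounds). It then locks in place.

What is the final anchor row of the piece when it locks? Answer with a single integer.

Answer: 1

Derivation:
Spawn at (row=0, col=4). Try each row:
  row 0: fits
  row 1: fits
  row 2: blocked -> lock at row 1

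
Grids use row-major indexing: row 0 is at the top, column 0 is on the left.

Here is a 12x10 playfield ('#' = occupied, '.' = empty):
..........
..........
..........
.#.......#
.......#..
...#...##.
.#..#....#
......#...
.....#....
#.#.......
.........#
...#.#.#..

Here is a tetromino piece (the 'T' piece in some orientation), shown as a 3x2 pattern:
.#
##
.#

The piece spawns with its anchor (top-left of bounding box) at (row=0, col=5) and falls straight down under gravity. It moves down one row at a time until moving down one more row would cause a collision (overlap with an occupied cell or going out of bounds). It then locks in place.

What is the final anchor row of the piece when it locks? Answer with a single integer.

Answer: 4

Derivation:
Spawn at (row=0, col=5). Try each row:
  row 0: fits
  row 1: fits
  row 2: fits
  row 3: fits
  row 4: fits
  row 5: blocked -> lock at row 4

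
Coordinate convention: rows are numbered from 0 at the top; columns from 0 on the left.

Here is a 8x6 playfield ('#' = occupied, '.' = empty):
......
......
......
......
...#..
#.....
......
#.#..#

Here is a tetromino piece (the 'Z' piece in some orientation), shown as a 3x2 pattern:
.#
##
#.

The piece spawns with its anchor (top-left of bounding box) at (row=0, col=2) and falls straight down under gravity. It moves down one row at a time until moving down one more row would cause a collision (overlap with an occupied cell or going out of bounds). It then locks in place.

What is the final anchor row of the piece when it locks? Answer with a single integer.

Answer: 2

Derivation:
Spawn at (row=0, col=2). Try each row:
  row 0: fits
  row 1: fits
  row 2: fits
  row 3: blocked -> lock at row 2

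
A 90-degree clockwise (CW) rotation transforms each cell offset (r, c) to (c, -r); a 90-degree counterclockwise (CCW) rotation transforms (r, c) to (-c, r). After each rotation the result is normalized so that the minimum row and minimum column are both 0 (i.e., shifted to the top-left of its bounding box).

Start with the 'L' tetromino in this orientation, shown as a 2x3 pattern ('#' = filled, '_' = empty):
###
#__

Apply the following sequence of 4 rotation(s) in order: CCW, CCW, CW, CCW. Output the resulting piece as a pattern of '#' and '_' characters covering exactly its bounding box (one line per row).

Answer: __#
###

Derivation:
Start:
###
#__
After rotation 1 (CCW):
#_
#_
##
After rotation 2 (CCW):
__#
###
After rotation 3 (CW):
#_
#_
##
After rotation 4 (CCW):
__#
###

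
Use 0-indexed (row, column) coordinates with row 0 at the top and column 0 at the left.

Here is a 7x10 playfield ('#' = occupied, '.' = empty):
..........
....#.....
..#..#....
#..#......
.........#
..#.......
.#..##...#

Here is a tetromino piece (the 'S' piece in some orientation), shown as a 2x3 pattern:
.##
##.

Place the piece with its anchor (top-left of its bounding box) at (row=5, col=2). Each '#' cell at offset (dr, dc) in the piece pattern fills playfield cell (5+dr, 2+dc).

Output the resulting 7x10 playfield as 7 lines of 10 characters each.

Fill (5+0,2+1) = (5,3)
Fill (5+0,2+2) = (5,4)
Fill (5+1,2+0) = (6,2)
Fill (5+1,2+1) = (6,3)

Answer: ..........
....#.....
..#..#....
#..#......
.........#
..###.....
.#####...#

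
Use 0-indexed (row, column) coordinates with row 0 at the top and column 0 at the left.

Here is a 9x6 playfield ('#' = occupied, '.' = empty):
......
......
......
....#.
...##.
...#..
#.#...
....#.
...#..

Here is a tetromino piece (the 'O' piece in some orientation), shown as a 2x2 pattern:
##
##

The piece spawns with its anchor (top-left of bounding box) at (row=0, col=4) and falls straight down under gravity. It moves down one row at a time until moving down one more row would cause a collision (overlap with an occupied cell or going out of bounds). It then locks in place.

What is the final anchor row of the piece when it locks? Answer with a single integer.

Answer: 1

Derivation:
Spawn at (row=0, col=4). Try each row:
  row 0: fits
  row 1: fits
  row 2: blocked -> lock at row 1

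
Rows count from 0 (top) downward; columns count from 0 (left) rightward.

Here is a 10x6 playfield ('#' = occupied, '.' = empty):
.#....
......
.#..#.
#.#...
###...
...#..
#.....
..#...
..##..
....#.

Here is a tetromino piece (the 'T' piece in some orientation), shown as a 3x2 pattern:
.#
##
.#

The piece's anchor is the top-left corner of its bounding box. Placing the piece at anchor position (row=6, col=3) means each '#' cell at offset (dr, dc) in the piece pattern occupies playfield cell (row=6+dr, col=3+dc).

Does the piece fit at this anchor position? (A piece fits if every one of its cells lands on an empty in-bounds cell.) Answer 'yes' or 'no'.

Answer: yes

Derivation:
Check each piece cell at anchor (6, 3):
  offset (0,1) -> (6,4): empty -> OK
  offset (1,0) -> (7,3): empty -> OK
  offset (1,1) -> (7,4): empty -> OK
  offset (2,1) -> (8,4): empty -> OK
All cells valid: yes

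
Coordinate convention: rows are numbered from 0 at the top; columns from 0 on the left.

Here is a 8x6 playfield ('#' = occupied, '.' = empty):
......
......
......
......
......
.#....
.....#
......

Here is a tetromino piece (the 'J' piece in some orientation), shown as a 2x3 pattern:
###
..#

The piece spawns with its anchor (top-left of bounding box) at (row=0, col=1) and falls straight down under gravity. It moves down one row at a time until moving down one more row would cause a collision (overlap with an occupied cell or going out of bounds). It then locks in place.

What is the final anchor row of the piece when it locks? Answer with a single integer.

Answer: 4

Derivation:
Spawn at (row=0, col=1). Try each row:
  row 0: fits
  row 1: fits
  row 2: fits
  row 3: fits
  row 4: fits
  row 5: blocked -> lock at row 4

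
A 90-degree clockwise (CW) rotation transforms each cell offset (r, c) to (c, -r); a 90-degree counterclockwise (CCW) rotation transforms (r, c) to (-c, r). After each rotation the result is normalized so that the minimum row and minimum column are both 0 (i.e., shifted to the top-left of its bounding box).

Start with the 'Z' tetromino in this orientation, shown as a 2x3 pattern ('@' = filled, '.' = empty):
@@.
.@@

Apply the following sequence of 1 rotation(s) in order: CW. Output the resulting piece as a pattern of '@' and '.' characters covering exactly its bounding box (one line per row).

Answer: .@
@@
@.

Derivation:
Start:
@@.
.@@
After rotation 1 (CW):
.@
@@
@.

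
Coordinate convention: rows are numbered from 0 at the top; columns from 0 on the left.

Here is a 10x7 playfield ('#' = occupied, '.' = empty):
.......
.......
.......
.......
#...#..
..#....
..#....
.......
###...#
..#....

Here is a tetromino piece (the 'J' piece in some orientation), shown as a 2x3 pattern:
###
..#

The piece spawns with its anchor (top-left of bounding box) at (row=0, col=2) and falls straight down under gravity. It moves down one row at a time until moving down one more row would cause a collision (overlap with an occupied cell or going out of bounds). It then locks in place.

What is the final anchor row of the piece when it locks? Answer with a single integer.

Answer: 2

Derivation:
Spawn at (row=0, col=2). Try each row:
  row 0: fits
  row 1: fits
  row 2: fits
  row 3: blocked -> lock at row 2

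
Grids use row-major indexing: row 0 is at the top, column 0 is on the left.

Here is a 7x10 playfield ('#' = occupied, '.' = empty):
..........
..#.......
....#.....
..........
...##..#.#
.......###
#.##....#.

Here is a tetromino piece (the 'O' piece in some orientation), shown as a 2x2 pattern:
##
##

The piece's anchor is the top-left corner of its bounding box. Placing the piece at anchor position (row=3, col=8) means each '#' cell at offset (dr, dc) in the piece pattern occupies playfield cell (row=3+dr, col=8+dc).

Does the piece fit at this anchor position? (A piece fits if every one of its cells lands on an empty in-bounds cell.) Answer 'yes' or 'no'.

Check each piece cell at anchor (3, 8):
  offset (0,0) -> (3,8): empty -> OK
  offset (0,1) -> (3,9): empty -> OK
  offset (1,0) -> (4,8): empty -> OK
  offset (1,1) -> (4,9): occupied ('#') -> FAIL
All cells valid: no

Answer: no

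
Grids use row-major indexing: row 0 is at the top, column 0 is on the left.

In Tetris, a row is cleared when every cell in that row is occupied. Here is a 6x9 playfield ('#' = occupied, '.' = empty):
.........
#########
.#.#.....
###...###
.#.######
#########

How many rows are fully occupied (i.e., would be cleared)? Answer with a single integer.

Check each row:
  row 0: 9 empty cells -> not full
  row 1: 0 empty cells -> FULL (clear)
  row 2: 7 empty cells -> not full
  row 3: 3 empty cells -> not full
  row 4: 2 empty cells -> not full
  row 5: 0 empty cells -> FULL (clear)
Total rows cleared: 2

Answer: 2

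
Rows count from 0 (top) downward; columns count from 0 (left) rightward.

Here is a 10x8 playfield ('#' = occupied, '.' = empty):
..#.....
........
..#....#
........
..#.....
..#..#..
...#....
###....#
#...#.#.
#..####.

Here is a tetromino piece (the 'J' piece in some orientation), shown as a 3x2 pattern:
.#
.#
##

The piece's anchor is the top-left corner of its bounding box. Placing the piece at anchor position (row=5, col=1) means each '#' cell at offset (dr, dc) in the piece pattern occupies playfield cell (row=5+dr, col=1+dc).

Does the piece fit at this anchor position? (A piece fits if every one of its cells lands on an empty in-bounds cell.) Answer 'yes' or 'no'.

Answer: no

Derivation:
Check each piece cell at anchor (5, 1):
  offset (0,1) -> (5,2): occupied ('#') -> FAIL
  offset (1,1) -> (6,2): empty -> OK
  offset (2,0) -> (7,1): occupied ('#') -> FAIL
  offset (2,1) -> (7,2): occupied ('#') -> FAIL
All cells valid: no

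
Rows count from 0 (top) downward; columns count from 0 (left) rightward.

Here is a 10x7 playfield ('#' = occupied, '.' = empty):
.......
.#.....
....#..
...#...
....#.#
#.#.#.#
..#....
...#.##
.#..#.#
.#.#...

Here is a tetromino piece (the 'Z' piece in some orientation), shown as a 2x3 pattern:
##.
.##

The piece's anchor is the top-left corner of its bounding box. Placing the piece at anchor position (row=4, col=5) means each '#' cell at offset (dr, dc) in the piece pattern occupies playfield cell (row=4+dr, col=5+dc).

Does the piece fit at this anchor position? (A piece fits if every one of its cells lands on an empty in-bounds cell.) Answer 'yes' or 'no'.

Answer: no

Derivation:
Check each piece cell at anchor (4, 5):
  offset (0,0) -> (4,5): empty -> OK
  offset (0,1) -> (4,6): occupied ('#') -> FAIL
  offset (1,1) -> (5,6): occupied ('#') -> FAIL
  offset (1,2) -> (5,7): out of bounds -> FAIL
All cells valid: no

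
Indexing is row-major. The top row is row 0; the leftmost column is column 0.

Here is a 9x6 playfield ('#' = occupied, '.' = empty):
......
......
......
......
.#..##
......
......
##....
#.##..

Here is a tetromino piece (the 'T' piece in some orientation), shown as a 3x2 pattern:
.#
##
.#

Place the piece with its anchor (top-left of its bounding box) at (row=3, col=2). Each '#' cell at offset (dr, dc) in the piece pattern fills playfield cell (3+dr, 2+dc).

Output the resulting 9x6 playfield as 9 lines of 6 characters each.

Answer: ......
......
......
...#..
.#####
...#..
......
##....
#.##..

Derivation:
Fill (3+0,2+1) = (3,3)
Fill (3+1,2+0) = (4,2)
Fill (3+1,2+1) = (4,3)
Fill (3+2,2+1) = (5,3)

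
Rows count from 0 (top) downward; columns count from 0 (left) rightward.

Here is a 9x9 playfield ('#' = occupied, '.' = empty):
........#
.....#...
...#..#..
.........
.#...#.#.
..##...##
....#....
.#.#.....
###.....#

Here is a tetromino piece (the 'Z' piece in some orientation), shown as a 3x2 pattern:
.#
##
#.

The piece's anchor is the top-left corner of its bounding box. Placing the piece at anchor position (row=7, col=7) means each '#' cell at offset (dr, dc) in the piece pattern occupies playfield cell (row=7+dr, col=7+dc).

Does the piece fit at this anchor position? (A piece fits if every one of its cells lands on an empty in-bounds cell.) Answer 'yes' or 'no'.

Answer: no

Derivation:
Check each piece cell at anchor (7, 7):
  offset (0,1) -> (7,8): empty -> OK
  offset (1,0) -> (8,7): empty -> OK
  offset (1,1) -> (8,8): occupied ('#') -> FAIL
  offset (2,0) -> (9,7): out of bounds -> FAIL
All cells valid: no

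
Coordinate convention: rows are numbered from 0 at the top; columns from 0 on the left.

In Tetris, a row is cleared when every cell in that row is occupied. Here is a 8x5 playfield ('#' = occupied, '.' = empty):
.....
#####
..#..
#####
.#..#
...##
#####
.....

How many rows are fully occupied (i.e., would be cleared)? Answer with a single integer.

Check each row:
  row 0: 5 empty cells -> not full
  row 1: 0 empty cells -> FULL (clear)
  row 2: 4 empty cells -> not full
  row 3: 0 empty cells -> FULL (clear)
  row 4: 3 empty cells -> not full
  row 5: 3 empty cells -> not full
  row 6: 0 empty cells -> FULL (clear)
  row 7: 5 empty cells -> not full
Total rows cleared: 3

Answer: 3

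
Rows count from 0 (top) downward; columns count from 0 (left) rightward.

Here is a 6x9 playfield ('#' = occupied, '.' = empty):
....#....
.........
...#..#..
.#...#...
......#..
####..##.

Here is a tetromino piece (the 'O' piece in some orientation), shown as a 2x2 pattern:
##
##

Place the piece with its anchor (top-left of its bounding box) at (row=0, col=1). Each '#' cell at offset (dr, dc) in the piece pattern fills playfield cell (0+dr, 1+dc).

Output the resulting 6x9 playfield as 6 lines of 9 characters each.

Fill (0+0,1+0) = (0,1)
Fill (0+0,1+1) = (0,2)
Fill (0+1,1+0) = (1,1)
Fill (0+1,1+1) = (1,2)

Answer: .##.#....
.##......
...#..#..
.#...#...
......#..
####..##.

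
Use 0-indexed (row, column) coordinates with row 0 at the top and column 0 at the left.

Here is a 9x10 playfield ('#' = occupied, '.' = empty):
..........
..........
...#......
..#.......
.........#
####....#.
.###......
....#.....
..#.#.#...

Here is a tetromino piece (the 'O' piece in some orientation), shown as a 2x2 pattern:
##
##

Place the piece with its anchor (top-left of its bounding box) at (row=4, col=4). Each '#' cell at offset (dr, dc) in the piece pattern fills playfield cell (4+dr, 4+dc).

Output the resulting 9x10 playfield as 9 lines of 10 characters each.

Fill (4+0,4+0) = (4,4)
Fill (4+0,4+1) = (4,5)
Fill (4+1,4+0) = (5,4)
Fill (4+1,4+1) = (5,5)

Answer: ..........
..........
...#......
..#.......
....##...#
######..#.
.###......
....#.....
..#.#.#...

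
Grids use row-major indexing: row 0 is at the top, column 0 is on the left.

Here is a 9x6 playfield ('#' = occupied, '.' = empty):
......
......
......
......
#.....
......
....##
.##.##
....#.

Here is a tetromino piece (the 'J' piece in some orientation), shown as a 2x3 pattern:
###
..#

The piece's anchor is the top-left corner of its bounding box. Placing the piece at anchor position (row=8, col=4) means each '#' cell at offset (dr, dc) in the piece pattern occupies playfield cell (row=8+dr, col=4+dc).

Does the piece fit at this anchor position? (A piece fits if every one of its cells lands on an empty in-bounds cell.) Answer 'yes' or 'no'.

Answer: no

Derivation:
Check each piece cell at anchor (8, 4):
  offset (0,0) -> (8,4): occupied ('#') -> FAIL
  offset (0,1) -> (8,5): empty -> OK
  offset (0,2) -> (8,6): out of bounds -> FAIL
  offset (1,2) -> (9,6): out of bounds -> FAIL
All cells valid: no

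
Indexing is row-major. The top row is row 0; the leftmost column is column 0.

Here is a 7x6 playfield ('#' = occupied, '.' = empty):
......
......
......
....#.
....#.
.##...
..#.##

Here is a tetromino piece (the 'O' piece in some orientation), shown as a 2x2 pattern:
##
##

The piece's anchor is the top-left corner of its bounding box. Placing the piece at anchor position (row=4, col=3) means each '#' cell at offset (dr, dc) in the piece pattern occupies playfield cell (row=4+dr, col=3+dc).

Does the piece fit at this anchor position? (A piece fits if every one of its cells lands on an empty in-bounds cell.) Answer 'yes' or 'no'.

Check each piece cell at anchor (4, 3):
  offset (0,0) -> (4,3): empty -> OK
  offset (0,1) -> (4,4): occupied ('#') -> FAIL
  offset (1,0) -> (5,3): empty -> OK
  offset (1,1) -> (5,4): empty -> OK
All cells valid: no

Answer: no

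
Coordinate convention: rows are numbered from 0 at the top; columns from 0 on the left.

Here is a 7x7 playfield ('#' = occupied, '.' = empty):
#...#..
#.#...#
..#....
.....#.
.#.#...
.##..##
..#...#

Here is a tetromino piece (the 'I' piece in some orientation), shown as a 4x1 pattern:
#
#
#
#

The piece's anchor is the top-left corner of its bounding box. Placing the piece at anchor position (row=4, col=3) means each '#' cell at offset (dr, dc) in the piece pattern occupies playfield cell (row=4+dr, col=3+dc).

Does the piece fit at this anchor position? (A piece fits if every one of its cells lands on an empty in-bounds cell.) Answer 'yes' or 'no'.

Check each piece cell at anchor (4, 3):
  offset (0,0) -> (4,3): occupied ('#') -> FAIL
  offset (1,0) -> (5,3): empty -> OK
  offset (2,0) -> (6,3): empty -> OK
  offset (3,0) -> (7,3): out of bounds -> FAIL
All cells valid: no

Answer: no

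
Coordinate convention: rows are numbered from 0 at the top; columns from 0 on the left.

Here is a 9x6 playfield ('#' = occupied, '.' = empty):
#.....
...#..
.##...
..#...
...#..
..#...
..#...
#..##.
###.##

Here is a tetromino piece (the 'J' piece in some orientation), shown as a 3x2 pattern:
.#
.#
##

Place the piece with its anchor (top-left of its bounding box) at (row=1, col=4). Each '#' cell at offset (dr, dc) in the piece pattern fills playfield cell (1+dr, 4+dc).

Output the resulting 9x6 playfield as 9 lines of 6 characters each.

Fill (1+0,4+1) = (1,5)
Fill (1+1,4+1) = (2,5)
Fill (1+2,4+0) = (3,4)
Fill (1+2,4+1) = (3,5)

Answer: #.....
...#.#
.##..#
..#.##
...#..
..#...
..#...
#..##.
###.##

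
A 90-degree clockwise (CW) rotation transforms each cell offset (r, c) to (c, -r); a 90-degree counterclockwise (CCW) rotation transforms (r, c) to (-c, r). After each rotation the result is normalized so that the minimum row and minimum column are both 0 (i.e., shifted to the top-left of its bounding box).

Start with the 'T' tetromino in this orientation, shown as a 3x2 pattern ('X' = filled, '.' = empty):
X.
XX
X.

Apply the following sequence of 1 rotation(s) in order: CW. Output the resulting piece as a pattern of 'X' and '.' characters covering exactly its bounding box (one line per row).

Start:
X.
XX
X.
After rotation 1 (CW):
XXX
.X.

Answer: XXX
.X.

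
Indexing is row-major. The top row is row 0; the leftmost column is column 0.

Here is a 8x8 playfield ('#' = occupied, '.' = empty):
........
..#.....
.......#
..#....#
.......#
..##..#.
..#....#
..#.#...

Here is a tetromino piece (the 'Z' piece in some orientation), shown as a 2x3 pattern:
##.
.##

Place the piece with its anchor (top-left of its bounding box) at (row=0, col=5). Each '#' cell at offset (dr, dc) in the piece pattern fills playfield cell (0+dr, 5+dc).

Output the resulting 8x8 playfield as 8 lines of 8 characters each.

Answer: .....##.
..#...##
.......#
..#....#
.......#
..##..#.
..#....#
..#.#...

Derivation:
Fill (0+0,5+0) = (0,5)
Fill (0+0,5+1) = (0,6)
Fill (0+1,5+1) = (1,6)
Fill (0+1,5+2) = (1,7)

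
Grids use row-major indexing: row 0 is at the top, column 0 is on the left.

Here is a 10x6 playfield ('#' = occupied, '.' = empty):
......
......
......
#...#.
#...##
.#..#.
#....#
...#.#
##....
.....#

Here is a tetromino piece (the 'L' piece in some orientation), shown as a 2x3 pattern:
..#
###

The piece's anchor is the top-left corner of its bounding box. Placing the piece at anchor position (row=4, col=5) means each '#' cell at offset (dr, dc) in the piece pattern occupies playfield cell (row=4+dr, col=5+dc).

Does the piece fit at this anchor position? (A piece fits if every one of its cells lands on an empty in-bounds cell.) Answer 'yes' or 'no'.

Answer: no

Derivation:
Check each piece cell at anchor (4, 5):
  offset (0,2) -> (4,7): out of bounds -> FAIL
  offset (1,0) -> (5,5): empty -> OK
  offset (1,1) -> (5,6): out of bounds -> FAIL
  offset (1,2) -> (5,7): out of bounds -> FAIL
All cells valid: no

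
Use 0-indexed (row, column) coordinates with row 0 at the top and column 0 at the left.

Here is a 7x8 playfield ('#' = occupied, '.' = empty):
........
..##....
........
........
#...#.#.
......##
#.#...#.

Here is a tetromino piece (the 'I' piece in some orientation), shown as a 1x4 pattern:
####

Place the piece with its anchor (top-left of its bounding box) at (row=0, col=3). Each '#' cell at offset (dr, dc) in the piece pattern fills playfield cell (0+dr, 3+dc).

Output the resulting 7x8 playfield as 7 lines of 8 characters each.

Answer: ...####.
..##....
........
........
#...#.#.
......##
#.#...#.

Derivation:
Fill (0+0,3+0) = (0,3)
Fill (0+0,3+1) = (0,4)
Fill (0+0,3+2) = (0,5)
Fill (0+0,3+3) = (0,6)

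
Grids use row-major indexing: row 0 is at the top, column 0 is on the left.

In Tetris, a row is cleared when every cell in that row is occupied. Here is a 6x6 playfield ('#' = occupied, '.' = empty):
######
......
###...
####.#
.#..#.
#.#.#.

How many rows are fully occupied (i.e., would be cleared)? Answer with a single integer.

Check each row:
  row 0: 0 empty cells -> FULL (clear)
  row 1: 6 empty cells -> not full
  row 2: 3 empty cells -> not full
  row 3: 1 empty cell -> not full
  row 4: 4 empty cells -> not full
  row 5: 3 empty cells -> not full
Total rows cleared: 1

Answer: 1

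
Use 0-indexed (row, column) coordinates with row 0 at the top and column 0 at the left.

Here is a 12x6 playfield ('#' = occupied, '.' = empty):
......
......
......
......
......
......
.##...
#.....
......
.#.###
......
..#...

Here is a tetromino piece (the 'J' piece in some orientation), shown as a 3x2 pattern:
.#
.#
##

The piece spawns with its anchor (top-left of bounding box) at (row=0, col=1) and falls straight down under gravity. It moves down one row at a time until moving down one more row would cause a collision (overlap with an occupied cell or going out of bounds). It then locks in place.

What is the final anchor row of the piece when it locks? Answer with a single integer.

Spawn at (row=0, col=1). Try each row:
  row 0: fits
  row 1: fits
  row 2: fits
  row 3: fits
  row 4: blocked -> lock at row 3

Answer: 3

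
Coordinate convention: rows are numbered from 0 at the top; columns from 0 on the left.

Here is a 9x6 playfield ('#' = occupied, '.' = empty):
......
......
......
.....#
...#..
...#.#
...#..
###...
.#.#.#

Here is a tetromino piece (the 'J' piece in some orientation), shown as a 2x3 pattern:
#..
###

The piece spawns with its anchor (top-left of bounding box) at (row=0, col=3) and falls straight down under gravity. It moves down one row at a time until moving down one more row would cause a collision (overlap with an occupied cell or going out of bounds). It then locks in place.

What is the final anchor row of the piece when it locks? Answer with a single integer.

Answer: 1

Derivation:
Spawn at (row=0, col=3). Try each row:
  row 0: fits
  row 1: fits
  row 2: blocked -> lock at row 1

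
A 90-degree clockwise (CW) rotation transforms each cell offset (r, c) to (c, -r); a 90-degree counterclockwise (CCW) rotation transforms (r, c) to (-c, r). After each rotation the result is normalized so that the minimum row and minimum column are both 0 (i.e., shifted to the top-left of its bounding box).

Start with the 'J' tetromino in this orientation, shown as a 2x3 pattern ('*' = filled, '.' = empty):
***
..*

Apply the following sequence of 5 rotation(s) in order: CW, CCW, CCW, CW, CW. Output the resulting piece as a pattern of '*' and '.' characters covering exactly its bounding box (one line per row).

Answer: .*
.*
**

Derivation:
Start:
***
..*
After rotation 1 (CW):
.*
.*
**
After rotation 2 (CCW):
***
..*
After rotation 3 (CCW):
**
*.
*.
After rotation 4 (CW):
***
..*
After rotation 5 (CW):
.*
.*
**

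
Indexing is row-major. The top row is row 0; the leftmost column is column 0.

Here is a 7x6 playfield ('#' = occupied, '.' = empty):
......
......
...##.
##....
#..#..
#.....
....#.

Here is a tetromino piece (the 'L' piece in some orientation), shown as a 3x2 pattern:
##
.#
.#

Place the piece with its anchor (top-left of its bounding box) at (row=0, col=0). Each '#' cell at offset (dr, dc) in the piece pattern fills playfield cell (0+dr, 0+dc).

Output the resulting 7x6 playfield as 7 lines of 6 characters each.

Fill (0+0,0+0) = (0,0)
Fill (0+0,0+1) = (0,1)
Fill (0+1,0+1) = (1,1)
Fill (0+2,0+1) = (2,1)

Answer: ##....
.#....
.#.##.
##....
#..#..
#.....
....#.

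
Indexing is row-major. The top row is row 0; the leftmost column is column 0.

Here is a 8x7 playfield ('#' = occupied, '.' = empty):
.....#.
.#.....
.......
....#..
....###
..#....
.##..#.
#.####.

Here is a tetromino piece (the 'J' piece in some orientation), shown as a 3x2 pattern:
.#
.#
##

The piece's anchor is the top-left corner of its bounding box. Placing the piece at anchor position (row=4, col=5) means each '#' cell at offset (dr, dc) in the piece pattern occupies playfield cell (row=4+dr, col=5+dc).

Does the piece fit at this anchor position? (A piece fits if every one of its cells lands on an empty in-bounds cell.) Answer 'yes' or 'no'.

Answer: no

Derivation:
Check each piece cell at anchor (4, 5):
  offset (0,1) -> (4,6): occupied ('#') -> FAIL
  offset (1,1) -> (5,6): empty -> OK
  offset (2,0) -> (6,5): occupied ('#') -> FAIL
  offset (2,1) -> (6,6): empty -> OK
All cells valid: no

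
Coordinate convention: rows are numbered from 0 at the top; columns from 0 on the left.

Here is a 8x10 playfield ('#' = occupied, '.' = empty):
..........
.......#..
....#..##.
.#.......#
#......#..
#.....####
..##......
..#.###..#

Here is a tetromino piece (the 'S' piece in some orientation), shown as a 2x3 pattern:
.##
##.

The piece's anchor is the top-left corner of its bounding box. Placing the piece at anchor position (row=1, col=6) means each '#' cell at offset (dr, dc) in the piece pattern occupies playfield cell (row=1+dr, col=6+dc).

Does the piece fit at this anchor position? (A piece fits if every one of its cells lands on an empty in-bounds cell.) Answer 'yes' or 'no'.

Answer: no

Derivation:
Check each piece cell at anchor (1, 6):
  offset (0,1) -> (1,7): occupied ('#') -> FAIL
  offset (0,2) -> (1,8): empty -> OK
  offset (1,0) -> (2,6): empty -> OK
  offset (1,1) -> (2,7): occupied ('#') -> FAIL
All cells valid: no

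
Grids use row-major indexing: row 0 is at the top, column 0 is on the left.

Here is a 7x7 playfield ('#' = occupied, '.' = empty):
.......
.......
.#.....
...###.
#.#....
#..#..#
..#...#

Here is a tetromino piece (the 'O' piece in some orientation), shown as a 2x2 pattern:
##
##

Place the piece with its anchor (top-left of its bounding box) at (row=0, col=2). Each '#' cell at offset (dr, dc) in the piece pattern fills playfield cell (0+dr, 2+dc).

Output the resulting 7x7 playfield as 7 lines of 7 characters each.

Answer: ..##...
..##...
.#.....
...###.
#.#....
#..#..#
..#...#

Derivation:
Fill (0+0,2+0) = (0,2)
Fill (0+0,2+1) = (0,3)
Fill (0+1,2+0) = (1,2)
Fill (0+1,2+1) = (1,3)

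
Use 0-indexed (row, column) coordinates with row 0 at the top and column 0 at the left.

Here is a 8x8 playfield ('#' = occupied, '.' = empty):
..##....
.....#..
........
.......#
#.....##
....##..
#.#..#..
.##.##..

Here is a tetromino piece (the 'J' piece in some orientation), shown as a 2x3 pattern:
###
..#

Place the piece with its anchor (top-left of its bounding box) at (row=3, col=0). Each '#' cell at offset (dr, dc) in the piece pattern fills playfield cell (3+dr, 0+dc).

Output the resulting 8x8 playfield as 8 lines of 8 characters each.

Fill (3+0,0+0) = (3,0)
Fill (3+0,0+1) = (3,1)
Fill (3+0,0+2) = (3,2)
Fill (3+1,0+2) = (4,2)

Answer: ..##....
.....#..
........
###....#
#.#...##
....##..
#.#..#..
.##.##..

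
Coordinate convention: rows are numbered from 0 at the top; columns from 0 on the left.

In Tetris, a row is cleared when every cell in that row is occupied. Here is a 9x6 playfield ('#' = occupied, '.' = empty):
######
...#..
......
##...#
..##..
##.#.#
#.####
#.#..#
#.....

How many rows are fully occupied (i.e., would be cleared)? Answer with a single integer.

Answer: 1

Derivation:
Check each row:
  row 0: 0 empty cells -> FULL (clear)
  row 1: 5 empty cells -> not full
  row 2: 6 empty cells -> not full
  row 3: 3 empty cells -> not full
  row 4: 4 empty cells -> not full
  row 5: 2 empty cells -> not full
  row 6: 1 empty cell -> not full
  row 7: 3 empty cells -> not full
  row 8: 5 empty cells -> not full
Total rows cleared: 1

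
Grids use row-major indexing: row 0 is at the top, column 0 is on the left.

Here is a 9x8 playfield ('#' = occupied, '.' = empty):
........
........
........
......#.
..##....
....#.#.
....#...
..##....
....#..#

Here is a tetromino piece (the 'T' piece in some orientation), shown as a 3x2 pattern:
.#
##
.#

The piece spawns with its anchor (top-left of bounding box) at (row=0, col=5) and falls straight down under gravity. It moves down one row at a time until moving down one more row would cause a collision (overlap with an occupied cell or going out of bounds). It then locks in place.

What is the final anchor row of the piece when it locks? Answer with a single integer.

Answer: 0

Derivation:
Spawn at (row=0, col=5). Try each row:
  row 0: fits
  row 1: blocked -> lock at row 0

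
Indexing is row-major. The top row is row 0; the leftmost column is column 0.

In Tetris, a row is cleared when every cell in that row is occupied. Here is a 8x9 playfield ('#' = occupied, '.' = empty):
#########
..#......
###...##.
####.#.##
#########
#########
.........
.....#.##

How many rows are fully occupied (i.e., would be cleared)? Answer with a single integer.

Check each row:
  row 0: 0 empty cells -> FULL (clear)
  row 1: 8 empty cells -> not full
  row 2: 4 empty cells -> not full
  row 3: 2 empty cells -> not full
  row 4: 0 empty cells -> FULL (clear)
  row 5: 0 empty cells -> FULL (clear)
  row 6: 9 empty cells -> not full
  row 7: 6 empty cells -> not full
Total rows cleared: 3

Answer: 3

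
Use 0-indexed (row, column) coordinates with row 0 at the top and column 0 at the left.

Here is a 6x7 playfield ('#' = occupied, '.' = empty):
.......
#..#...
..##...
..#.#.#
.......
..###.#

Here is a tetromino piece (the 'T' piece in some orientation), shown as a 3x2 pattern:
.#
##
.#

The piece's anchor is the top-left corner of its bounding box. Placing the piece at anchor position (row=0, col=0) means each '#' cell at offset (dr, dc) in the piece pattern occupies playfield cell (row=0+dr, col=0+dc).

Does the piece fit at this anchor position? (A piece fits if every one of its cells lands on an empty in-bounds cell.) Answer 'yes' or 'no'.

Answer: no

Derivation:
Check each piece cell at anchor (0, 0):
  offset (0,1) -> (0,1): empty -> OK
  offset (1,0) -> (1,0): occupied ('#') -> FAIL
  offset (1,1) -> (1,1): empty -> OK
  offset (2,1) -> (2,1): empty -> OK
All cells valid: no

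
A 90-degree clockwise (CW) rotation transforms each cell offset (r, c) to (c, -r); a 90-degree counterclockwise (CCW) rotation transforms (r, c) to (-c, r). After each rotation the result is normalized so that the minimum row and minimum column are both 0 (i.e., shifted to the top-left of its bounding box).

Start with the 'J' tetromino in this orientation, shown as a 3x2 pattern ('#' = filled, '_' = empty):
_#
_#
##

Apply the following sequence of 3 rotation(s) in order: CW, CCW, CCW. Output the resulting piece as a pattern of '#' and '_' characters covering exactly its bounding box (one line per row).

Answer: ###
__#

Derivation:
Start:
_#
_#
##
After rotation 1 (CW):
#__
###
After rotation 2 (CCW):
_#
_#
##
After rotation 3 (CCW):
###
__#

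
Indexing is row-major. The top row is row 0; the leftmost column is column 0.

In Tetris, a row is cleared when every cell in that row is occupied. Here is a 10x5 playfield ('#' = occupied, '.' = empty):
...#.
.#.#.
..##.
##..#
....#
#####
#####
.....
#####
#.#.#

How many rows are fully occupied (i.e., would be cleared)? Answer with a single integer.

Check each row:
  row 0: 4 empty cells -> not full
  row 1: 3 empty cells -> not full
  row 2: 3 empty cells -> not full
  row 3: 2 empty cells -> not full
  row 4: 4 empty cells -> not full
  row 5: 0 empty cells -> FULL (clear)
  row 6: 0 empty cells -> FULL (clear)
  row 7: 5 empty cells -> not full
  row 8: 0 empty cells -> FULL (clear)
  row 9: 2 empty cells -> not full
Total rows cleared: 3

Answer: 3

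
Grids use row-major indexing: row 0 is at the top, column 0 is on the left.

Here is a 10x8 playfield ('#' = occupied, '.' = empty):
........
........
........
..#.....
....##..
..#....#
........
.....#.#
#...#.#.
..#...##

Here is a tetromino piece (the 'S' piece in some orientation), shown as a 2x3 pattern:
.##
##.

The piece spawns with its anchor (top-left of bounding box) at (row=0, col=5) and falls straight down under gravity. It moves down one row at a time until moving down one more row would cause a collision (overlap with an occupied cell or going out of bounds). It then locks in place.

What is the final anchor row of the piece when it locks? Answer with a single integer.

Answer: 2

Derivation:
Spawn at (row=0, col=5). Try each row:
  row 0: fits
  row 1: fits
  row 2: fits
  row 3: blocked -> lock at row 2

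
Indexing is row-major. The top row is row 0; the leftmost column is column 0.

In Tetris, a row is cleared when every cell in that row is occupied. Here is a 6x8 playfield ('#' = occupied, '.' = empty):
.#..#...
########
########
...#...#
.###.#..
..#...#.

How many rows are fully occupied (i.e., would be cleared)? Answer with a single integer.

Answer: 2

Derivation:
Check each row:
  row 0: 6 empty cells -> not full
  row 1: 0 empty cells -> FULL (clear)
  row 2: 0 empty cells -> FULL (clear)
  row 3: 6 empty cells -> not full
  row 4: 4 empty cells -> not full
  row 5: 6 empty cells -> not full
Total rows cleared: 2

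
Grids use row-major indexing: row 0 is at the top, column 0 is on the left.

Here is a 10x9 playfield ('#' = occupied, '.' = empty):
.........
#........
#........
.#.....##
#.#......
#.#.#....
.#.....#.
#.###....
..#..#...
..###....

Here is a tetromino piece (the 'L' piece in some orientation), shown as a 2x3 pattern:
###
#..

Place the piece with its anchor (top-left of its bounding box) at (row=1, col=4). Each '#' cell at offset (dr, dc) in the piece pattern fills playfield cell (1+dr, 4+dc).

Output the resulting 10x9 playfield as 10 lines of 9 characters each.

Fill (1+0,4+0) = (1,4)
Fill (1+0,4+1) = (1,5)
Fill (1+0,4+2) = (1,6)
Fill (1+1,4+0) = (2,4)

Answer: .........
#...###..
#...#....
.#.....##
#.#......
#.#.#....
.#.....#.
#.###....
..#..#...
..###....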